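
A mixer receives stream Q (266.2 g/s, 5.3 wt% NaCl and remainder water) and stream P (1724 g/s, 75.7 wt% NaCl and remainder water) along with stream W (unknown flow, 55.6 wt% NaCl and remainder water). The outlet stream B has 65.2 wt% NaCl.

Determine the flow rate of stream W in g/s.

224.6 g/s

Let W be the unknown flow. Total out = 1990.2 + W.
NaCl balance: 1319.2 + 0.556·W = 0.652·(1990.2 + W)
(0.556 − 0.652)·W = 0.652×1990.2 − 1319.2 = -21.566
W = -21.566 / -0.096 = 224.65 g/s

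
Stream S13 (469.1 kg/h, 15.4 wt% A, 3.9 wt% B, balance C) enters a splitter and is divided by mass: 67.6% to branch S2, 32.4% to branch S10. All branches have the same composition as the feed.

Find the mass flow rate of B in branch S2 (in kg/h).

Branch S2 total = 0.676×469.1 = 317.11 kg/h.
B in S2 = 0.039×317.11 = 12.367 kg/h.

12.37 kg/h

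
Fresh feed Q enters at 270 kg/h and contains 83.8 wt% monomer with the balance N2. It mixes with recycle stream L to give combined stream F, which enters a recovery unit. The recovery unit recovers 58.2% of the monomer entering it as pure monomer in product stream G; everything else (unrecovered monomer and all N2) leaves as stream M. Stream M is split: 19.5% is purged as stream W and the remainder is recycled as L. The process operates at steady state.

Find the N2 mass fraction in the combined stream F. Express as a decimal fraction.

0.397

N2 enters only via Q and leaves only via the purge: 270×0.162 = 0.195×(N2 in M), and the recovery unit passes all N2, so N2 in F = N2 in M = 224.31 kg/h.
monomer in F: m_A = 270×0.838 + (1−0.195)·(1−0.582)·m_A, so m_A = 226.26/0.6635 = 341 kg/h.
F = 341 + 224.31 = 565.31 kg/h.
N2 fraction in F = 224.31/565.31 = 0.397.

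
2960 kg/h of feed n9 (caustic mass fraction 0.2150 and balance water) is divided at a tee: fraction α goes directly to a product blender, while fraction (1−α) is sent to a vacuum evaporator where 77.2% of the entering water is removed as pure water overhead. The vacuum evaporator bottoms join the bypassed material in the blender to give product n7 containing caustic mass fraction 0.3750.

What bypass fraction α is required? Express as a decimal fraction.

0.296

All 2960×0.215 = 636.4 kg/h of caustic reaches n7, so n7 = 636.4/0.375 = 1697.1 kg/h and vapour = 1262.9 kg/h.
The evaporator receives (1−α)·2960 of feed at 0.785 water and removes 0.772 of that water:
0.772×0.785×(1−α)×2960 = 1262.9
(1−α) = 1262.9/1793.8 = 0.7040;  α = 0.2960.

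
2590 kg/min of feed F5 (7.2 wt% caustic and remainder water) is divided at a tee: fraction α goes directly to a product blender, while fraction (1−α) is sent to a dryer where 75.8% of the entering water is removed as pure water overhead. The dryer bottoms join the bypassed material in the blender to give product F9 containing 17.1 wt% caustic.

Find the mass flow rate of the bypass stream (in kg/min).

All 2590×0.072 = 186.48 kg/min of caustic reaches F9, so F9 = 186.48/0.171 = 1090.5 kg/min and vapour = 1499.5 kg/min.
The evaporator receives (1−α)·2590 of feed at 0.928 water and removes 0.758 of that water:
0.758×0.928×(1−α)×2590 = 1499.5
(1−α) = 1499.5/1821.9 = 0.8230;  α = 0.1770.
Bypass flow = 0.1770×2590 = 458.32 kg/min.

458.3 kg/min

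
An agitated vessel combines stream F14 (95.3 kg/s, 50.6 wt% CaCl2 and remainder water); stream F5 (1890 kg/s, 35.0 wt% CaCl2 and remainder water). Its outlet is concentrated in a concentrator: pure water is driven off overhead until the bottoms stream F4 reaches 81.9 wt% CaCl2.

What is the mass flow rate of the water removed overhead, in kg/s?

CaCl2 entering = 95.3×0.506 + 1890×0.350 = 709.72 kg/s.
All CaCl2 reports to F4, so F4 = 709.72/0.819 = 866.57 kg/s.
Total feed = 1985.3 kg/s; overhead = 1985.3 − 866.57 = 1118.7 kg/s.

1119 kg/s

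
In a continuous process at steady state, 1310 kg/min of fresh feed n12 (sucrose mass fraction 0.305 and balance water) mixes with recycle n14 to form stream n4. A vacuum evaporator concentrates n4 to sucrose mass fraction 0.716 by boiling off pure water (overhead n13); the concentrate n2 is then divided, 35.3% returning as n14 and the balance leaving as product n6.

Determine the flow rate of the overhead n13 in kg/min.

752 kg/min

Overall sucrose balance (none leaves overhead): sucrose in fresh feed = sucrose in product, i.e. 1310×0.305 = (1−0.353)·n2·0.716.
n2 = 399.55/(0.716×0.647) = 862.49 kg/min.
Recycle n14 = 0.353×862.49 = 304.46 kg/min.
Combined feed n4 = 1310 + 304.46 = 1614.5 kg/min.
Overhead n13 = n4 − n2 = 1614.5 − 862.49 = 751.97 kg/min.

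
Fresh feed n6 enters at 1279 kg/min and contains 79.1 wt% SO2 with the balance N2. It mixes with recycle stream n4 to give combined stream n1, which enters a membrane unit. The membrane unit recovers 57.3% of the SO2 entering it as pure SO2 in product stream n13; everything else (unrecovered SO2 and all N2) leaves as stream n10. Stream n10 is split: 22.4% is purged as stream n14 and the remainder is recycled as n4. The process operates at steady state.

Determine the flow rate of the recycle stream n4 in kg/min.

N2 enters only via n6 and leaves only via the purge: 1279×0.209 = 0.224×(N2 in n10), and the membrane unit passes all N2, so N2 in n1 = N2 in n10 = 1193.4 kg/min.
SO2 in n1: m_A = 1279×0.791 + (1−0.224)·(1−0.573)·m_A, so m_A = 1011.7/0.6686 = 1513 kg/min.
n10 = (1−0.573)×1513 + 1193.4 = 1839.4 kg/min.
Recycle n4 = (1−0.224)×1839.4 = 1427.4 kg/min.

1427 kg/min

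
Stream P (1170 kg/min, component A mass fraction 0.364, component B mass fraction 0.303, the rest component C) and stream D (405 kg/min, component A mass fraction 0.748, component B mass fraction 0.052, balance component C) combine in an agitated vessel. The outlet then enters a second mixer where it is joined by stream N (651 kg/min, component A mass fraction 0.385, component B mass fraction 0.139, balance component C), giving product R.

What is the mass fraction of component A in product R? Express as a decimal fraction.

0.440

Overall, product flow = 2226 kg/min.
component A in = 1170×0.364 + 405×0.748 + 651×0.385 = 979.46 kg/min.
component A fraction in R = 0.440.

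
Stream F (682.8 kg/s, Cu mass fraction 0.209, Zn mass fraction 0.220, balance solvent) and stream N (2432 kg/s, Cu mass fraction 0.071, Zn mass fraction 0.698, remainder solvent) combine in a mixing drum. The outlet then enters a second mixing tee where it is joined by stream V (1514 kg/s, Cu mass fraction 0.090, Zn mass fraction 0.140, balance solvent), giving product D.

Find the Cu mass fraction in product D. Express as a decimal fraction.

Overall, product flow = 4628.8 kg/s.
Cu in = 682.8×0.209 + 2432×0.071 + 1514×0.090 = 451.64 kg/s.
Cu fraction in D = 0.098.

0.098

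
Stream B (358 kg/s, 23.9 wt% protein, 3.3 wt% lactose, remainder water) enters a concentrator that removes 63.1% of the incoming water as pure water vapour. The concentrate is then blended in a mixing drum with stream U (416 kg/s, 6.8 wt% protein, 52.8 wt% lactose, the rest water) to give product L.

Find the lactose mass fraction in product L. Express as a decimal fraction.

Vapour removed = 0.631×0.728×358 = 164.45 kg/s; concentrate = 193.55 kg/s.
lactose reaching the mixer = 11.814 (from concentrate) + 416×0.528 = 231.46 kg/s.
Product flow = 193.55 + 416 = 609.55 kg/s; lactose fraction = 0.380.

0.380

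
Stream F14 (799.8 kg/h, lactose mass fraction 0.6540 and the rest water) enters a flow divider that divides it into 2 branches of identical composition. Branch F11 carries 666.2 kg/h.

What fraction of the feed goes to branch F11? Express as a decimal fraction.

0.833

Fraction to F11 = 666.2/799.8 = 0.8330.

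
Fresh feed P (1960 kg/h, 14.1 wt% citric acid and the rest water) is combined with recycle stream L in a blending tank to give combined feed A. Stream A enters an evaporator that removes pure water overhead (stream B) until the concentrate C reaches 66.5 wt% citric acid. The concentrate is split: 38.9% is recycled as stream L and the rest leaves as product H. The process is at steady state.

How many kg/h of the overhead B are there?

Overall citric acid balance (none leaves overhead): citric acid in fresh feed = citric acid in product, i.e. 1960×0.141 = (1−0.389)·C·0.665.
C = 276.36/(0.665×0.611) = 680.16 kg/h.
Recycle L = 0.389×680.16 = 264.58 kg/h.
Combined feed A = 1960 + 264.58 = 2224.6 kg/h.
Overhead B = A − C = 2224.6 − 680.16 = 1544.4 kg/h.

1544 kg/h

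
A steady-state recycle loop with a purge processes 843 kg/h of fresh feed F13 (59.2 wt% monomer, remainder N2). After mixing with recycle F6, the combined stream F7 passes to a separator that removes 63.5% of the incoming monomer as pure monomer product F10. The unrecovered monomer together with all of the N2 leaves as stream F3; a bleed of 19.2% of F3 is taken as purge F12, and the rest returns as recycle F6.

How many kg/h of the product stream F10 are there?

monomer in F7: m_A = 843×0.592 + (1−0.192)·(1−0.635)·m_A, so m_A = 499.06/0.7051 = 707.8 kg/h.
Product F10 = 0.635×707.8 = 449.45 kg/h.

449.5 kg/h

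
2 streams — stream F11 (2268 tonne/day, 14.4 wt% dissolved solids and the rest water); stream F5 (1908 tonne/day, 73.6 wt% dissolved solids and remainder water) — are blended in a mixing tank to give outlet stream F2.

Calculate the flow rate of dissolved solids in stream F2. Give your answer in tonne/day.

1731 tonne/day

dissolved solids out = dissolved solids in = 2268×0.144 + 1908×0.736 = 1730.9 tonne/day.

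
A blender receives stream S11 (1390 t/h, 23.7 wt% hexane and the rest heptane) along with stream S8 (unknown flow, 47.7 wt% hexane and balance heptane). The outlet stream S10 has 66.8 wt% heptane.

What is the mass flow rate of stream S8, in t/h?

910.7 t/h

Let S8 be the unknown flow. Total out = 1390 + S8.
heptane balance: 1060.6 + 0.523·S8 = 0.668·(1390 + S8)
(0.523 − 0.668)·S8 = 0.668×1390 − 1060.6 = -132.05
S8 = -132.05 / -0.145 = 910.69 t/h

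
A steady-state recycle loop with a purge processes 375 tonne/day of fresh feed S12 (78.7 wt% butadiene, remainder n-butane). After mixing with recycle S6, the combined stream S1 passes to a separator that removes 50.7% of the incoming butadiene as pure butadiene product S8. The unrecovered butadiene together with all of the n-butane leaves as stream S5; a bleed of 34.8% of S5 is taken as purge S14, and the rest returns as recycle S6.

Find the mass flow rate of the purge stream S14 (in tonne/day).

n-butane enters only via S12 and leaves only via the purge: 375×0.213 = 0.348×(n-butane in S5), and the separator passes all n-butane, so n-butane in S1 = n-butane in S5 = 229.53 tonne/day.
butadiene in S1: m_A = 375×0.787 + (1−0.348)·(1−0.507)·m_A, so m_A = 295.12/0.6786 = 434.93 tonne/day.
S5 = (1−0.507)×434.93 + 229.53 = 443.94 tonne/day.
Purge S14 = 0.348×443.94 = 154.49 tonne/day.

154.5 tonne/day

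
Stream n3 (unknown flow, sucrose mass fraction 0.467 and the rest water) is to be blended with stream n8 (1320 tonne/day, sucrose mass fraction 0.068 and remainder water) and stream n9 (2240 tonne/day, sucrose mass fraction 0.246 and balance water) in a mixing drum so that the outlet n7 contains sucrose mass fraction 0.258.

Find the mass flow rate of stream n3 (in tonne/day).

1329 tonne/day

Let n3 be the unknown flow. Total out = 3560 + n3.
sucrose balance: 640.8 + 0.467·n3 = 0.258·(3560 + n3)
(0.467 − 0.258)·n3 = 0.258×3560 − 640.8 = 277.68
n3 = 277.68 / 0.209 = 1328.6 tonne/day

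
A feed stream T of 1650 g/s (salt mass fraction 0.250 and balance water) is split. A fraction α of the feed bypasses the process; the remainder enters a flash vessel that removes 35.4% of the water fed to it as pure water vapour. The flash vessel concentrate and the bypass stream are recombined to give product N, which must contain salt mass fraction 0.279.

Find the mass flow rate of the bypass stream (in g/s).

1004 g/s

All 1650×0.250 = 412.5 g/s of salt reaches N, so N = 412.5/0.279 = 1478.5 g/s and vapour = 171.51 g/s.
The evaporator receives (1−α)·1650 of feed at 0.750 water and removes 0.354 of that water:
0.354×0.750×(1−α)×1650 = 171.51
(1−α) = 171.51/438.07 = 0.3915;  α = 0.6085.
Bypass flow = 0.6085×1650 = 1004 g/s.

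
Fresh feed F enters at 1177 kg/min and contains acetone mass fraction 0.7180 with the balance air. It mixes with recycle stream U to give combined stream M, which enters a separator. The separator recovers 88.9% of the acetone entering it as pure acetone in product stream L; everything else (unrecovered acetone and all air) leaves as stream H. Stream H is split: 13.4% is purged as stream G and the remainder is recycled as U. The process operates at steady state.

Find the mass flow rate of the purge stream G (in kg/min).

air enters only via F and leaves only via the purge: 1177×0.282 = 0.134×(air in H), and the separator passes all air, so air in M = air in H = 2477 kg/min.
acetone in M: m_A = 1177×0.718 + (1−0.134)·(1−0.889)·m_A, so m_A = 845.09/0.9039 = 934.96 kg/min.
H = (1−0.889)×934.96 + 2477 = 2580.8 kg/min.
Purge G = 0.134×2580.8 = 345.82 kg/min.

345.8 kg/min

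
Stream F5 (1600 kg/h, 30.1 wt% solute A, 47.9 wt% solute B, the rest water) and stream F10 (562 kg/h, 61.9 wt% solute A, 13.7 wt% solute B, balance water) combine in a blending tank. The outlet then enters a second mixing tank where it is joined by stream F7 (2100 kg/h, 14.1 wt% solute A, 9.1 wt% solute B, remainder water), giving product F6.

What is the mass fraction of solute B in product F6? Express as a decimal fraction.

0.243

Overall, product flow = 4262 kg/h.
solute B in = 1600×0.479 + 562×0.137 + 2100×0.091 = 1034.5 kg/h.
solute B fraction in F6 = 0.243.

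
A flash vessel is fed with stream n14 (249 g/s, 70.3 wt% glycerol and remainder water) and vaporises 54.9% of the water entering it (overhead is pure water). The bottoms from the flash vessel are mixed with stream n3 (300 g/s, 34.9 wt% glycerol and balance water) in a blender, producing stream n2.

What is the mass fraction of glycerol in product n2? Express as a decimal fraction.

0.5503

Vapour removed = 0.549×0.297×249 = 40.6 g/s; concentrate = 208.4 g/s.
glycerol reaching the mixer = 175.05 (from concentrate) + 300×0.349 = 279.75 g/s.
Product flow = 208.4 + 300 = 508.4 g/s; glycerol fraction = 0.5503.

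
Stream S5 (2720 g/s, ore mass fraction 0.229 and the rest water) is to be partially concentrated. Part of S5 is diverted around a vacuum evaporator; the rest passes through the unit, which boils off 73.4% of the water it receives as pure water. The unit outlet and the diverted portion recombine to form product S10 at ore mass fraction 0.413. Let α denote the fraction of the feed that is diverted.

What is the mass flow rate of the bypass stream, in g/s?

578.7 g/s

All 2720×0.229 = 622.88 g/s of ore reaches S10, so S10 = 622.88/0.413 = 1508.2 g/s and vapour = 1211.8 g/s.
The evaporator receives (1−α)·2720 of feed at 0.771 water and removes 0.734 of that water:
0.734×0.771×(1−α)×2720 = 1211.8
(1−α) = 1211.8/1539.3 = 0.7873;  α = 0.2127.
Bypass flow = 0.2127×2720 = 578.66 g/s.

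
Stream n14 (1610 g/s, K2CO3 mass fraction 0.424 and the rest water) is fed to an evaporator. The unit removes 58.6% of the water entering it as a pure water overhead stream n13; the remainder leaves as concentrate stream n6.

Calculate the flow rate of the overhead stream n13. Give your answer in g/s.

543.4 g/s

water entering = 1610×0.576 = 927.36 g/s; overhead removed = 0.586×927.36 = 543.43 g/s.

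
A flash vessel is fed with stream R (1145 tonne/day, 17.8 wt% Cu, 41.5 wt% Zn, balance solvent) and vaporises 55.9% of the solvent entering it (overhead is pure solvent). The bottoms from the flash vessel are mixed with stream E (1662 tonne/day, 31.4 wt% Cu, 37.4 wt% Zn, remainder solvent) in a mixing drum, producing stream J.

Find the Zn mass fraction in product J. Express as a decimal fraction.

0.431

Vapour removed = 0.559×0.407×1145 = 260.5 tonne/day; concentrate = 884.5 tonne/day.
Zn reaching the mixer = 475.17 (from concentrate) + 1662×0.374 = 1096.8 tonne/day.
Product flow = 884.5 + 1662 = 2546.5 tonne/day; Zn fraction = 0.431.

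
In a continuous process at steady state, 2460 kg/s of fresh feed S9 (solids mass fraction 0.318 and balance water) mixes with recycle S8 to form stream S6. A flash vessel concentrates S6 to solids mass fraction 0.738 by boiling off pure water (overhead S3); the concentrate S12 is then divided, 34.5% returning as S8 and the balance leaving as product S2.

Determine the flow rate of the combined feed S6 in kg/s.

3018 kg/s

Overall solids balance (none leaves overhead): solids in fresh feed = solids in product, i.e. 2460×0.318 = (1−0.345)·S12·0.738.
S12 = 782.28/(0.738×0.655) = 1618.3 kg/s.
Recycle S8 = 0.345×1618.3 = 558.32 kg/s.
Combined feed S6 = 2460 + 558.32 = 3018.3 kg/s.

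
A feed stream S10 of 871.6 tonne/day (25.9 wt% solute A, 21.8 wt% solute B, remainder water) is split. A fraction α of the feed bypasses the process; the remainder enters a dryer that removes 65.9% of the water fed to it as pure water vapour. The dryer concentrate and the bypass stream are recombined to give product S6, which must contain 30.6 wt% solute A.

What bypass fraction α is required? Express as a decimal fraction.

0.554

All 871.6×0.259 = 225.74 tonne/day of solute A reaches S6, so S6 = 225.74/0.306 = 737.73 tonne/day and vapour = 133.87 tonne/day.
The evaporator receives (1−α)·871.6 of feed at 0.523 water and removes 0.659 of that water:
0.659×0.523×(1−α)×871.6 = 133.87
(1−α) = 133.87/300.4 = 0.4456;  α = 0.5544.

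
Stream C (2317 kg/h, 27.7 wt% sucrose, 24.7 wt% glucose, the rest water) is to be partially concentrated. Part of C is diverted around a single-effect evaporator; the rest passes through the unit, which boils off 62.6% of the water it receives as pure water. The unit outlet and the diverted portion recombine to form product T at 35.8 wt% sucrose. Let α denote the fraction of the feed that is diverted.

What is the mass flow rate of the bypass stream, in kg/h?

557.7 kg/h

All 2317×0.277 = 641.81 kg/h of sucrose reaches T, so T = 641.81/0.358 = 1792.8 kg/h and vapour = 524.24 kg/h.
The evaporator receives (1−α)·2317 of feed at 0.476 water and removes 0.626 of that water:
0.626×0.476×(1−α)×2317 = 524.24
(1−α) = 524.24/690.41 = 0.7593;  α = 0.2407.
Bypass flow = 0.2407×2317 = 557.67 kg/h.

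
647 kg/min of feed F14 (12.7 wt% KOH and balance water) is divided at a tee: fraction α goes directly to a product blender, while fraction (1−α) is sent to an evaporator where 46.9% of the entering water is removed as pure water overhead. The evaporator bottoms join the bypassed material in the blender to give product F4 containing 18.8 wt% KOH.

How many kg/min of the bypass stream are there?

134.3 kg/min

All 647×0.127 = 82.169 kg/min of KOH reaches F4, so F4 = 82.169/0.188 = 437.07 kg/min and vapour = 209.93 kg/min.
The evaporator receives (1−α)·647 of feed at 0.873 water and removes 0.469 of that water:
0.469×0.873×(1−α)×647 = 209.93
(1−α) = 209.93/264.91 = 0.7925;  α = 0.2075.
Bypass flow = 0.2075×647 = 134.27 kg/min.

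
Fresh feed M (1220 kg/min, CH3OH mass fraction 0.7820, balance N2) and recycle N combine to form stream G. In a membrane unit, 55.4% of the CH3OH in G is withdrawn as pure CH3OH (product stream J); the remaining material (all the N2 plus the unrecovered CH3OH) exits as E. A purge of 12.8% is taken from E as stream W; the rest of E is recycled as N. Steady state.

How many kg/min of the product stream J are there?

864.9 kg/min

CH3OH in G: m_A = 1220×0.782 + (1−0.128)·(1−0.554)·m_A, so m_A = 954.04/0.6111 = 1561.2 kg/min.
Product J = 0.554×1561.2 = 864.91 kg/min.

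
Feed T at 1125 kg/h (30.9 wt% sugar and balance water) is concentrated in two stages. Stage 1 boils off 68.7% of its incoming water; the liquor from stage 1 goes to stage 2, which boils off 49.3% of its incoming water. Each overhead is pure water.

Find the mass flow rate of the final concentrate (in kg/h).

water in feed = 1125×0.691 = 777.37 kg/h.
After stage 1: water left = (1−0.687)×777.37 = 243.32; stream total = 590.94 kg/h.
After stage 2: water left = (1−0.493)×243.32 = 123.36; final concentrate = 470.99 kg/h.

471 kg/h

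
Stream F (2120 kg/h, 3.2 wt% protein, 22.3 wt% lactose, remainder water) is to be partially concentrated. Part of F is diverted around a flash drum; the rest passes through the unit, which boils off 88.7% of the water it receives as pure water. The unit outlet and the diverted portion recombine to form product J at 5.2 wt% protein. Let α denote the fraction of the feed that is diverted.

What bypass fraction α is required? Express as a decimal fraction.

All 2120×0.032 = 67.84 kg/h of protein reaches J, so J = 67.84/0.052 = 1304.6 kg/h and vapour = 815.38 kg/h.
The evaporator receives (1−α)·2120 of feed at 0.745 water and removes 0.887 of that water:
0.887×0.745×(1−α)×2120 = 815.38
(1−α) = 815.38/1400.9 = 0.5820;  α = 0.4180.

0.418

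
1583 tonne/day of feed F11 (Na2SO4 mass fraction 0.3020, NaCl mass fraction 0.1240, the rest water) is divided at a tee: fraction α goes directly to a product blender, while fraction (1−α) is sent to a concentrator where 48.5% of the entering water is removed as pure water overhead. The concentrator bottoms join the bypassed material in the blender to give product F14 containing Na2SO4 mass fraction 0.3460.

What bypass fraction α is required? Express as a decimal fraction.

All 1583×0.302 = 478.07 tonne/day of Na2SO4 reaches F14, so F14 = 478.07/0.346 = 1381.7 tonne/day and vapour = 201.31 tonne/day.
The evaporator receives (1−α)·1583 of feed at 0.574 water and removes 0.485 of that water:
0.485×0.574×(1−α)×1583 = 201.31
(1−α) = 201.31/440.69 = 0.4568;  α = 0.5432.

0.543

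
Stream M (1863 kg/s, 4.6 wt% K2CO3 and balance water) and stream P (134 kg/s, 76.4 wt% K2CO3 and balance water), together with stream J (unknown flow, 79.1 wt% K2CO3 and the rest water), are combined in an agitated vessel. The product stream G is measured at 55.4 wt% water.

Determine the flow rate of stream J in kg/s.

Let J be the unknown flow. Total out = 1997 + J.
water balance: 1808.9 + 0.209·J = 0.554·(1997 + J)
(0.209 − 0.554)·J = 0.554×1997 − 1808.9 = -702.59
J = -702.59 / -0.345 = 2036.5 kg/s

2036 kg/s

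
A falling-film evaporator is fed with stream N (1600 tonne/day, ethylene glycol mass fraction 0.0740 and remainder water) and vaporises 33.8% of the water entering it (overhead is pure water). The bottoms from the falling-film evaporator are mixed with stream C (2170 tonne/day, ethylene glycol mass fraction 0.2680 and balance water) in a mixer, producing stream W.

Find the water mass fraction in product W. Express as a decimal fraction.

Vapour removed = 0.338×0.926×1600 = 500.78 tonne/day; concentrate = 1099.2 tonne/day.
water reaching the mixer = 980.82 (from concentrate) + 2170×0.732 = 2569.3 tonne/day.
Product flow = 1099.2 + 2170 = 3269.2 tonne/day; water fraction = 0.7859.

0.7859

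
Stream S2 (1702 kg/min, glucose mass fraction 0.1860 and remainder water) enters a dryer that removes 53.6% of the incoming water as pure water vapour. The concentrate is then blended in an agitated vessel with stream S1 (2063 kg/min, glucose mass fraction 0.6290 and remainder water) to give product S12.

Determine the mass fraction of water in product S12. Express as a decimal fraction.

Vapour removed = 0.536×0.814×1702 = 742.59 kg/min; concentrate = 959.41 kg/min.
water reaching the mixer = 642.84 (from concentrate) + 2063×0.371 = 1408.2 kg/min.
Product flow = 959.41 + 2063 = 3022.4 kg/min; water fraction = 0.4659.

0.4659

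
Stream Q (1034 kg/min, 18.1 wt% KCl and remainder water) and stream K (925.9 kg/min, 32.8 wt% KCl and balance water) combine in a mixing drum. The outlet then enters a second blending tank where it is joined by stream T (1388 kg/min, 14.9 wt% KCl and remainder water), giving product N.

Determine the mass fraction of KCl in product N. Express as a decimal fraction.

0.208

Overall, product flow = 3347.9 kg/min.
KCl in = 1034×0.181 + 925.9×0.328 + 1388×0.149 = 697.66 kg/min.
KCl fraction in N = 0.208.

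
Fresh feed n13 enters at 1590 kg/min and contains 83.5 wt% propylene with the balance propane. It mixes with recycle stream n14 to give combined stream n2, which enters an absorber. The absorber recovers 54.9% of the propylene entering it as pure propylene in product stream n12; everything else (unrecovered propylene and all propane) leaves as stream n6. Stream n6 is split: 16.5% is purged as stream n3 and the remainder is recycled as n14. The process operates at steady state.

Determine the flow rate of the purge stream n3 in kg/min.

propane enters only via n13 and leaves only via the purge: 1590×0.165 = 0.165×(propane in n6), and the absorber passes all propane, so propane in n2 = propane in n6 = 1590 kg/min.
propylene in n2: m_A = 1590×0.835 + (1−0.165)·(1−0.549)·m_A, so m_A = 1327.6/0.6234 = 2129.6 kg/min.
n6 = (1−0.549)×2129.6 + 1590 = 2550.5 kg/min.
Purge n3 = 0.165×2550.5 = 420.83 kg/min.

420.8 kg/min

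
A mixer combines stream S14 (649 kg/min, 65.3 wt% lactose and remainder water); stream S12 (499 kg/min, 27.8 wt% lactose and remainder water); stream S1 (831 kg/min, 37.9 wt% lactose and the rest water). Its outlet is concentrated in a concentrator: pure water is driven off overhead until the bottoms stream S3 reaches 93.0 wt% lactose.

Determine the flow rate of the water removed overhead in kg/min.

1035 kg/min

lactose entering = 649×0.653 + 499×0.278 + 831×0.379 = 877.47 kg/min.
All lactose reports to S3, so S3 = 877.47/0.930 = 943.51 kg/min.
Total feed = 1979 kg/min; overhead = 1979 − 943.51 = 1035.5 kg/min.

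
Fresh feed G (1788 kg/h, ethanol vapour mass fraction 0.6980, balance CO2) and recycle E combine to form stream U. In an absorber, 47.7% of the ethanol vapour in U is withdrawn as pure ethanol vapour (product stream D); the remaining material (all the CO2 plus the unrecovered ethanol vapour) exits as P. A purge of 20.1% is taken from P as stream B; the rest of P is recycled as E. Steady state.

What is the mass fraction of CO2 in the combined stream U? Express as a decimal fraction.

CO2 enters only via G and leaves only via the purge: 1788×0.302 = 0.201×(CO2 in P), and the absorber passes all CO2, so CO2 in U = CO2 in P = 2686.4 kg/h.
ethanol vapour in U: m_A = 1788×0.698 + (1−0.201)·(1−0.477)·m_A, so m_A = 1248/0.5821 = 2143.9 kg/h.
U = 2143.9 + 2686.4 = 4830.4 kg/h.
CO2 fraction in U = 2686.4/4830.4 = 0.5562.

0.5562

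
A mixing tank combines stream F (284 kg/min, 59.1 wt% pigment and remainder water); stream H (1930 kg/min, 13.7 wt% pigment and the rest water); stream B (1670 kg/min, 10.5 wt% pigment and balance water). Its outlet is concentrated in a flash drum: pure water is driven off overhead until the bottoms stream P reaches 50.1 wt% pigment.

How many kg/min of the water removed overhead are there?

pigment entering = 284×0.591 + 1930×0.137 + 1670×0.105 = 607.6 kg/min.
All pigment reports to P, so P = 607.6/0.501 = 1212.8 kg/min.
Total feed = 3884 kg/min; overhead = 3884 − 1212.8 = 2671.2 kg/min.

2671 kg/min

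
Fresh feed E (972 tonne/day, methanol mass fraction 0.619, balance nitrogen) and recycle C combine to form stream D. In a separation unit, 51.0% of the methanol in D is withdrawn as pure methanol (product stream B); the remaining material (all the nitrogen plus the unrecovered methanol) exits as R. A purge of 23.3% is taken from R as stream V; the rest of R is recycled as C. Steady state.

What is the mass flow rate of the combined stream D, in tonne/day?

nitrogen enters only via E and leaves only via the purge: 972×0.381 = 0.233×(nitrogen in R), and the separation unit passes all nitrogen, so nitrogen in D = nitrogen in R = 1589.4 tonne/day.
methanol in D: m_A = 972×0.619 + (1−0.233)·(1−0.510)·m_A, so m_A = 601.67/0.6242 = 963.95 tonne/day.
D = 963.95 + 1589.4 = 2553.4 tonne/day.

2553 tonne/day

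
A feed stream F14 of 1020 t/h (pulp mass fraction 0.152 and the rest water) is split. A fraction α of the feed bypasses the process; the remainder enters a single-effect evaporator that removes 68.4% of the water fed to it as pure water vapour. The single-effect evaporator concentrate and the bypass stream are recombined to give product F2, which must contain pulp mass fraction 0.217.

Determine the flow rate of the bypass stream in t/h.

493.3 t/h

All 1020×0.152 = 155.04 t/h of pulp reaches F2, so F2 = 155.04/0.217 = 714.47 t/h and vapour = 305.53 t/h.
The evaporator receives (1−α)·1020 of feed at 0.848 water and removes 0.684 of that water:
0.684×0.848×(1−α)×1020 = 305.53
(1−α) = 305.53/591.63 = 0.5164;  α = 0.4836.
Bypass flow = 0.4836×1020 = 493.25 t/h.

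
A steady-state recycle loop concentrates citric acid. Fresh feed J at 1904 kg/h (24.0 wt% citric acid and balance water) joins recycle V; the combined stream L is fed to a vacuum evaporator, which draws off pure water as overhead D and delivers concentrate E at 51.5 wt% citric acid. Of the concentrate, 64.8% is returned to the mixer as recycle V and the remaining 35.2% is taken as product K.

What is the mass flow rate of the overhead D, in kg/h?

Overall citric acid balance (none leaves overhead): citric acid in fresh feed = citric acid in product, i.e. 1904×0.240 = (1−0.648)·E·0.515.
E = 456.96/(0.515×0.352) = 2520.7 kg/h.
Recycle V = 0.648×2520.7 = 1633.4 kg/h.
Combined feed L = 1904 + 1633.4 = 3537.4 kg/h.
Overhead D = L − E = 3537.4 − 2520.7 = 1016.7 kg/h.

1017 kg/h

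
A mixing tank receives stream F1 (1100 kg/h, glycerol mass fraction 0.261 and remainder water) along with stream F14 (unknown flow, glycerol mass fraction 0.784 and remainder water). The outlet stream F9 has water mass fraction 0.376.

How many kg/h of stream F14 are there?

Let F14 be the unknown flow. Total out = 1100 + F14.
water balance: 812.9 + 0.216·F14 = 0.376·(1100 + F14)
(0.216 − 0.376)·F14 = 0.376×1100 − 812.9 = -399.3
F14 = -399.3 / -0.160 = 2495.6 kg/h

2496 kg/h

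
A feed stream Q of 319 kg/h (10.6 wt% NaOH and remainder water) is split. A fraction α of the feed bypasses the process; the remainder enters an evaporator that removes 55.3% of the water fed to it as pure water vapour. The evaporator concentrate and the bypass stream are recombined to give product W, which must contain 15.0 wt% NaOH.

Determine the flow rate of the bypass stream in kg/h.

129.7 kg/h

All 319×0.106 = 33.814 kg/h of NaOH reaches W, so W = 33.814/0.150 = 225.43 kg/h and vapour = 93.573 kg/h.
The evaporator receives (1−α)·319 of feed at 0.894 water and removes 0.553 of that water:
0.553×0.894×(1−α)×319 = 93.573
(1−α) = 93.573/157.71 = 0.5933;  α = 0.4067.
Bypass flow = 0.4067×319 = 129.73 kg/h.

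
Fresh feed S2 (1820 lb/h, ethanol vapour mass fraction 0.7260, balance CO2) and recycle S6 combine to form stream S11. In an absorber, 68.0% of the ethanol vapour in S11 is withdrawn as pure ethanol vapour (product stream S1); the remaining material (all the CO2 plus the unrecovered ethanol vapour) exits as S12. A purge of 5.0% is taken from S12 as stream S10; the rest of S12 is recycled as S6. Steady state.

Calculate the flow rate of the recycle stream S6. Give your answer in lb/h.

10050 lb/h

CO2 enters only via S2 and leaves only via the purge: 1820×0.274 = 0.050×(CO2 in S12), and the absorber passes all CO2, so CO2 in S11 = CO2 in S12 = 9973.6 lb/h.
ethanol vapour in S11: m_A = 1820×0.726 + (1−0.050)·(1−0.680)·m_A, so m_A = 1321.3/0.6960 = 1898.4 lb/h.
S12 = (1−0.680)×1898.4 + 9973.6 = 10581 lb/h.
Recycle S6 = (1−0.050)×10581 = 10052 lb/h.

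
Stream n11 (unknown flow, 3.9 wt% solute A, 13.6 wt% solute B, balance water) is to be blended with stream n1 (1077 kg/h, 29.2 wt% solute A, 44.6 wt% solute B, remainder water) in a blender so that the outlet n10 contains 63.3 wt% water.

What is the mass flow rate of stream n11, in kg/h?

Let n11 be the unknown flow. Total out = 1077 + n11.
water balance: 282.17 + 0.825·n11 = 0.633·(1077 + n11)
(0.825 − 0.633)·n11 = 0.633×1077 − 282.17 = 399.57
n11 = 399.57 / 0.192 = 2081.1 kg/h

2081 kg/h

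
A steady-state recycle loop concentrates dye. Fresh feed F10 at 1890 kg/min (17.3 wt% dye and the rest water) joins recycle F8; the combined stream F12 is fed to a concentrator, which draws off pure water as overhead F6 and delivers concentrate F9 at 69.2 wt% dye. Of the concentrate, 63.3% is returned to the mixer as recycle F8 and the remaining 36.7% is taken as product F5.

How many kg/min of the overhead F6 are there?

1418 kg/min

Overall dye balance (none leaves overhead): dye in fresh feed = dye in product, i.e. 1890×0.173 = (1−0.633)·F9·0.692.
F9 = 326.97/(0.692×0.367) = 1287.5 kg/min.
Recycle F8 = 0.633×1287.5 = 814.97 kg/min.
Combined feed F12 = 1890 + 814.97 = 2705 kg/min.
Overhead F6 = F12 − F9 = 2705 − 1287.5 = 1417.5 kg/min.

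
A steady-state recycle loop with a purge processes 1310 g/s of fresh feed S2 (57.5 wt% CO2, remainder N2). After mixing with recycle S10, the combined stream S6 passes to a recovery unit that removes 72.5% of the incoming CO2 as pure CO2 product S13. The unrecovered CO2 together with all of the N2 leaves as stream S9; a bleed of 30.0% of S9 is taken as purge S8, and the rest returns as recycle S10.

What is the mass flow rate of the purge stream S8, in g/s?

N2 enters only via S2 and leaves only via the purge: 1310×0.425 = 0.300×(N2 in S9), and the recovery unit passes all N2, so N2 in S6 = N2 in S9 = 1855.8 g/s.
CO2 in S6: m_A = 1310×0.575 + (1−0.300)·(1−0.725)·m_A, so m_A = 753.25/0.8075 = 932.82 g/s.
S9 = (1−0.725)×932.82 + 1855.8 = 2112.4 g/s.
Purge S8 = 0.300×2112.4 = 633.71 g/s.

633.7 g/s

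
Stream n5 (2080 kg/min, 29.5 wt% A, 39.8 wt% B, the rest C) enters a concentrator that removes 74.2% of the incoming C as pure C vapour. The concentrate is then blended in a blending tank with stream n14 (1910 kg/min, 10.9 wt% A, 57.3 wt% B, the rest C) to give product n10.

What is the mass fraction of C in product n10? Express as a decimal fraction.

0.2196

Vapour removed = 0.742×0.307×2080 = 473.81 kg/min; concentrate = 1606.2 kg/min.
C reaching the mixer = 164.75 (from concentrate) + 1910×0.318 = 772.13 kg/min.
Product flow = 1606.2 + 1910 = 3516.2 kg/min; C fraction = 0.2196.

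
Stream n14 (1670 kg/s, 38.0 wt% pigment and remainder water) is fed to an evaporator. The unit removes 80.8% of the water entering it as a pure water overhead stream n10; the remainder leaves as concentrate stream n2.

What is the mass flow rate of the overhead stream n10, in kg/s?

836.6 kg/s

water entering = 1670×0.620 = 1035.4 kg/s; overhead removed = 0.808×1035.4 = 836.6 kg/s.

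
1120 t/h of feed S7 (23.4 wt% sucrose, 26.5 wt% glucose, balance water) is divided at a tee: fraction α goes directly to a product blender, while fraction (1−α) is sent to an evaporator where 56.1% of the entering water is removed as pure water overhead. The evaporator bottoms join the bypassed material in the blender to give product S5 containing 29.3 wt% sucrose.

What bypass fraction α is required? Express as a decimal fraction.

All 1120×0.234 = 262.08 t/h of sucrose reaches S5, so S5 = 262.08/0.293 = 894.47 t/h and vapour = 225.53 t/h.
The evaporator receives (1−α)·1120 of feed at 0.501 water and removes 0.561 of that water:
0.561×0.501×(1−α)×1120 = 225.53
(1−α) = 225.53/314.79 = 0.7164;  α = 0.2836.

0.284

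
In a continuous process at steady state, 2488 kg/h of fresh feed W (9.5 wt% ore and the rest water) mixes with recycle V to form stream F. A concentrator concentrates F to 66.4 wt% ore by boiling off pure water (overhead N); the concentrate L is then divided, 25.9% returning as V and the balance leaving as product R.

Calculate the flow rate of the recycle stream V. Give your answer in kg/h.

Overall ore balance (none leaves overhead): ore in fresh feed = ore in product, i.e. 2488×0.095 = (1−0.259)·L·0.664.
L = 236.36/(0.664×0.741) = 480.38 kg/h.
Recycle V = 0.259×480.38 = 124.42 kg/h.

124.4 kg/h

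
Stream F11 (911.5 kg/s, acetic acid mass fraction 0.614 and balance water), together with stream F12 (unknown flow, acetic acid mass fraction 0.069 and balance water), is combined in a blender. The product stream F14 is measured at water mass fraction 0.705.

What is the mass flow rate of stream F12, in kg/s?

Let F12 be the unknown flow. Total out = 911.5 + F12.
water balance: 351.84 + 0.931·F12 = 0.705·(911.5 + F12)
(0.931 − 0.705)·F12 = 0.705×911.5 − 351.84 = 290.77
F12 = 290.77 / 0.226 = 1286.6 kg/s

1287 kg/s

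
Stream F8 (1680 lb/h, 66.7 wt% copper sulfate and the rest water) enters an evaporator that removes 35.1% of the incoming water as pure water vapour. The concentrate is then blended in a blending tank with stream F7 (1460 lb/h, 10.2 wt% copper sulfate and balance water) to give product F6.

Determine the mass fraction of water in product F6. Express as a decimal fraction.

Vapour removed = 0.351×0.333×1680 = 196.36 lb/h; concentrate = 1483.6 lb/h.
water reaching the mixer = 363.08 (from concentrate) + 1460×0.898 = 1674.2 lb/h.
Product flow = 1483.6 + 1460 = 2943.6 lb/h; water fraction = 0.569.

0.569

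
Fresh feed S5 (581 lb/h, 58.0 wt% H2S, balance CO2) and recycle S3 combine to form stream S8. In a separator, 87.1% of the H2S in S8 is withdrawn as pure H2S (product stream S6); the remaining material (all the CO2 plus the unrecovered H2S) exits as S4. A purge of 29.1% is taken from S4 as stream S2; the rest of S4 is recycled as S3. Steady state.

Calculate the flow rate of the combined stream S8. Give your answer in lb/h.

1209 lb/h

CO2 enters only via S5 and leaves only via the purge: 581×0.420 = 0.291×(CO2 in S4), and the separator passes all CO2, so CO2 in S8 = CO2 in S4 = 838.56 lb/h.
H2S in S8: m_A = 581×0.580 + (1−0.291)·(1−0.871)·m_A, so m_A = 336.98/0.9085 = 370.9 lb/h.
S8 = 370.9 + 838.56 = 1209.5 lb/h.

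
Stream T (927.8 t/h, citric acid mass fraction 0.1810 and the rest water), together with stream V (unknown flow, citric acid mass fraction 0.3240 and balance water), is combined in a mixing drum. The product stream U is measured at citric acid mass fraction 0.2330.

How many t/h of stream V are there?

Let V be the unknown flow. Total out = 927.8 + V.
citric acid balance: 167.93 + 0.324·V = 0.233·(927.8 + V)
(0.324 − 0.233)·V = 0.233×927.8 − 167.93 = 48.246
V = 48.246 / 0.091 = 530.17 t/h

530.2 t/h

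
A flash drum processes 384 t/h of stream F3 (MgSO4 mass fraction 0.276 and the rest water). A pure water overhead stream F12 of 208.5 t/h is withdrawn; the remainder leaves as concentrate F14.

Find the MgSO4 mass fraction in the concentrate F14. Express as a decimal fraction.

MgSO4 is not removed: 384×0.276 = 105.98 t/h of MgSO4 enters F14.
Concentrate = 384 − 208.5 = 175.5 t/h.
Mass fraction = 105.98/175.5 = 0.604.

0.604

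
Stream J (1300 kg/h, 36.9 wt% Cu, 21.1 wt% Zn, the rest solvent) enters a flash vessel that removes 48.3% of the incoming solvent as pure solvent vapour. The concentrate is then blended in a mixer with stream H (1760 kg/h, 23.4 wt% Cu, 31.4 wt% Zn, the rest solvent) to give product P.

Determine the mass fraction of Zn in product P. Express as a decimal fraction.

Vapour removed = 0.483×0.420×1300 = 263.72 kg/h; concentrate = 1036.3 kg/h.
Zn reaching the mixer = 274.3 (from concentrate) + 1760×0.314 = 826.94 kg/h.
Product flow = 1036.3 + 1760 = 2796.3 kg/h; Zn fraction = 0.2957.

0.2957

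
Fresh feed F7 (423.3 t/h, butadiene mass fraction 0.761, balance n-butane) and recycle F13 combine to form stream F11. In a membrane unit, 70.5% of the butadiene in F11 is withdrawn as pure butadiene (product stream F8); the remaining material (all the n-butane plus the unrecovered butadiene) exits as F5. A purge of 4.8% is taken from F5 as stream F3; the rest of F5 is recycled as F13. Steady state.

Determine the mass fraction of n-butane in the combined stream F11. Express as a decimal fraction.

0.825

n-butane enters only via F7 and leaves only via the purge: 423.3×0.239 = 0.048×(n-butane in F5), and the membrane unit passes all n-butane, so n-butane in F11 = n-butane in F5 = 2107.7 t/h.
butadiene in F11: m_A = 423.3×0.761 + (1−0.048)·(1−0.705)·m_A, so m_A = 322.13/0.7192 = 447.93 t/h.
F11 = 447.93 + 2107.7 = 2555.6 t/h.
n-butane fraction in F11 = 2107.7/2555.6 = 0.825.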